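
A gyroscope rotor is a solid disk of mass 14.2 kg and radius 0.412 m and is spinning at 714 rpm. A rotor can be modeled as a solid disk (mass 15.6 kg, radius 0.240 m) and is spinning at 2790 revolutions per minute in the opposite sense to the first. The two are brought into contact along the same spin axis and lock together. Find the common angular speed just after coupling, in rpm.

|ω_f| ≈ 238 rpm

The coupling torques are internal; angular momentum about the shared axis is conserved.
Moments of inertia: I_A = ½(14.2)(0.412)² = 1.205 kg·m²; I_B = ½(15.6)(0.240)² = 0.4493 kg·m².
Taking A's sense as positive: L = (1.205)(714) − (0.4493)(2790) = -393.0 kg·m²·rpm.
Combined I = 1.205 + 0.4493 = 1.654 kg·m².
ω_f = L / I = -393.0 / 1.654 = -237.5 rpm.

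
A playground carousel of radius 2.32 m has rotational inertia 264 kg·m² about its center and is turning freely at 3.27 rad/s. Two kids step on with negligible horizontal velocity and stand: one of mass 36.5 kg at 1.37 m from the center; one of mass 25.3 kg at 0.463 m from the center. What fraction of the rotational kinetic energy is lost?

The added mass arrives with no angular momentum about the center, and any external torque about the center is negligible, so the system's angular momentum is conserved.
Added inertia Σmr² = (36.5)(1.37)² + (25.3)(0.463)² = 73.93 kg·m²; I_f = 264.0 + 73.93 = 337.9 kg·m².
ω_f = I_p ω_i / I_f = (264.0)(3.27) / 337.9 = 2.555 rad/s.
KE_i = ½(264.0)(3.270 rad/s)² = 1411 J; KE_f = ½(337.9)(2.555)² = 1103 J.
Fraction lost = 0.2188.

fraction ≈ 0.219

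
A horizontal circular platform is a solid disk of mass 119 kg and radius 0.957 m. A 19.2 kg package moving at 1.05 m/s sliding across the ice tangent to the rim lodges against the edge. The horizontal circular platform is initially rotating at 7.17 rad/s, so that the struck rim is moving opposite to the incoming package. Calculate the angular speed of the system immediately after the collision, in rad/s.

About the central axle the impulsive forces during the collision are internal, so angular momentum about that axis is conserved.
I_p = ½(119)(0.957)² = 54.49 kg·m². Taking the sense of the package's angular momentum as positive, L_{package} = m v R = (19.2)(1.05)(0.957) = 19.29 kg·m²/s.
L_i = −I_p ω_p + m v R = −(54.49)(7.17) + 19.29 = -371.4 kg·m²/s.
After sticking, I_f = I_p + m R² = 54.49 + (19.2)(0.957)² = 72.08 kg·m².
ω_f = L_i / I_f = -371.4 / 72.08 = -5.153 rad/s.

|ω_f| ≈ 5.15 rad/s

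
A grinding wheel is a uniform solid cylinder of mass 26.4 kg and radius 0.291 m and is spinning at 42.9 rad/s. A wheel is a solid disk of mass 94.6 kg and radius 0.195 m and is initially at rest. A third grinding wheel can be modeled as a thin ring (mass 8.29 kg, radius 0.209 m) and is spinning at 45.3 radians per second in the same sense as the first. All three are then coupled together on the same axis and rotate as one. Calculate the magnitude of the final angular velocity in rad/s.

No external torque acts about the common axis, so total angular momentum is conserved.
Moments of inertia: I_A = ½(26.4)(0.291)² = 1.118 kg·m²; I_B = ½(94.6)(0.195)² = 1.799 kg·m²; I_C = (8.29)(0.209)² = 0.3621 kg·m².
Taking A's sense as positive: L = (1.118)(42.9) + (0.3621)(45.3) = 64.36 kg·m²·rad/s.
Combined I = 1.118 + 1.799 + 0.3621 = 3.278 kg·m².
ω_f = L / I = 64.36 / 3.278 = 19.63 rad/s.

|ω_f| ≈ 19.6 rad/s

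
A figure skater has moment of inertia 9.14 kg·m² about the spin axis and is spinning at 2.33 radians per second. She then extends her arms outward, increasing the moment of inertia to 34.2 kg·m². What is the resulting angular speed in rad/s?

No external torque acts about the spin axis, so angular momentum is conserved.
ω₂ = I₁ω₁ / I₂ = (9.140)(2.33 rad/s) / (34.20) = 0.6227 rad/s.

ω₂ ≈ 0.623 rad/s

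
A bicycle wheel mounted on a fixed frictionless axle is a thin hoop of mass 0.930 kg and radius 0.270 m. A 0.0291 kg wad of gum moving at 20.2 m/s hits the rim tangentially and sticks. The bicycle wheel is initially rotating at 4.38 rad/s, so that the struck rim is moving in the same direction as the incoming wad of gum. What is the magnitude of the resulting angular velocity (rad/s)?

About the axle the impulsive forces during the collision are internal, so angular momentum about that axis is conserved.
I_p = (0.930)(0.270)² = 0.06780 kg·m². Taking the sense of the wad of gum's angular momentum as positive, L_{wad} = m v R = (0.0291)(20.2)(0.270) = 0.1587 kg·m²/s.
L_i = +I_p ω_p + m v R = +(0.06780)(4.38) + 0.1587 = 0.4557 kg·m²/s.
After sticking, I_f = I_p + m R² = 0.06780 + (0.0291)(0.270)² = 0.06992 kg·m².
ω_f = L_i / I_f = 0.4557 / 0.06992 = 6.517 rad/s.

|ω_f| ≈ 6.52 rad/s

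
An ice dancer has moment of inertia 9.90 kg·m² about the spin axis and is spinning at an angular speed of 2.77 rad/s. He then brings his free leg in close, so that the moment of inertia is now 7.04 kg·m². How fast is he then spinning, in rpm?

Angular momentum about the spin axis is conserved since the torque about it is zero.
ω₂ = I₁ω₁ / I₂ = (9.900)(2.77 rad/s) / (7.040) = 3.895 rad/s = 37.20 rpm.

ω₂ ≈ 37.2 rpm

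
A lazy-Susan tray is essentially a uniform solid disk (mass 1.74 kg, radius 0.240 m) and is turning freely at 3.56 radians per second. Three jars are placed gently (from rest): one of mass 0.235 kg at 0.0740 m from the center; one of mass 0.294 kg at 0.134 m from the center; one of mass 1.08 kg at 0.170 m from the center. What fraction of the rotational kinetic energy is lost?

No external torque acts about the center; L_before = L_after.
I_p = ½(1.74)(0.240)² = 0.05011 kg·m².
Added inertia Σmr² = (0.235)(0.0740)² + (0.294)(0.134)² + (1.08)(0.170)² = 0.03778 kg·m²; I_f = 0.05011 + 0.03778 = 0.08789 kg·m².
ω_f = I_p ω_i / I_f = (0.05011)(3.56) / 0.08789 = 2.030 rad/s.
KE_i = ½(0.05011)(3.560 rad/s)² = 0.3175 J; KE_f = ½(0.08789)(2.030)² = 0.1811 J.
Fraction lost = 0.4298.

fraction ≈ 0.430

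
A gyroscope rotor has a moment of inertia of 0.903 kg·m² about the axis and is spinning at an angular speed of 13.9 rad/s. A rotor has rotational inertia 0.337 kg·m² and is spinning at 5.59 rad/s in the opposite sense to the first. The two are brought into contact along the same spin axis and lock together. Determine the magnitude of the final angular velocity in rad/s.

The coupling torques are internal; angular momentum about the shared axis is conserved.
Taking A's sense as positive: L = (0.9030)(13.9) − (0.3370)(5.59) = 10.67 kg·m²·rad/s.
Combined I = 0.9030 + 0.3370 = 1.240 kg·m².
ω_f = L / I = 10.67 / 1.240 = 8.603 rad/s.

|ω_f| ≈ 8.60 rad/s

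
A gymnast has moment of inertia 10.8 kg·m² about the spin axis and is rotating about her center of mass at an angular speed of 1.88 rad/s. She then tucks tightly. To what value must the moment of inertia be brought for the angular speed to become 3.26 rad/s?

I₂ ≈ 6.23 kg·m²

No external torque acts about the spin axis, so angular momentum is conserved.
I₂ = I₁ω₁ / ω₂ = (10.8)(1.88) / (3.26) = 6.228 kg·m².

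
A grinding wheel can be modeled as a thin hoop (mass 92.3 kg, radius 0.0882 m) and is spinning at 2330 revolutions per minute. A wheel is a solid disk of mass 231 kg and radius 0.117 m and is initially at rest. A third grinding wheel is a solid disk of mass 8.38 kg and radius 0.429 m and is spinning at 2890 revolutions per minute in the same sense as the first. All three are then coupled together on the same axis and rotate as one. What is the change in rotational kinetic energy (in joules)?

ΔKE ≈ -29500 J

The coupling torques are internal; angular momentum about the shared axis is conserved.
Moments of inertia: I_A = (92.3)(0.0882)² = 0.7180 kg·m²; I_B = ½(231)(0.117)² = 1.581 kg·m²; I_C = ½(8.38)(0.429)² = 0.7711 kg·m².
Taking A's sense as positive: L = (0.7180)(2330) + (0.7711)(2890) = 3902 kg·m²·rpm.
Combined I = 0.7180 + 1.581 + 0.7711 = 3.070 kg·m².
ω_f = L / I = 3902 / 3.070 = 1271 rpm.
KE_i = ½ΣIω² = 56690 J; KE_f = ½(3.070)(133.1)² = 27190 J.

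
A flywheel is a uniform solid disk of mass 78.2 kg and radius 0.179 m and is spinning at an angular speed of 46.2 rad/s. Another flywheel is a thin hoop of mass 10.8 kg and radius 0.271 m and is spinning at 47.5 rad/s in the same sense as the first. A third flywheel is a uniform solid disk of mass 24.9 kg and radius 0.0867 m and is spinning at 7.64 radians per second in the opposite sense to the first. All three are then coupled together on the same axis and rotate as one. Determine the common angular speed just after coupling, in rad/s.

|ω_f| ≈ 44.3 rad/s

The coupling torques are internal; angular momentum about the shared axis is conserved.
Moments of inertia: I_A = ½(78.2)(0.179)² = 1.253 kg·m²; I_B = (10.8)(0.271)² = 0.7932 kg·m²; I_C = ½(24.9)(0.0867)² = 0.09359 kg·m².
Taking A's sense as positive: L = (1.253)(46.2) + (0.7932)(47.5) − (0.09359)(7.64) = 94.84 kg·m²·rad/s.
Combined I = 1.253 + 0.7932 + 0.09359 = 2.140 kg·m².
ω_f = L / I = 94.84 / 2.140 = 44.33 rad/s.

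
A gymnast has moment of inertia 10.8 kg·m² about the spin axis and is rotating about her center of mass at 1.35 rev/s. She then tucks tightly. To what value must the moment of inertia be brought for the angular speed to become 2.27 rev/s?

I₂ ≈ 6.42 kg·m²

With no external torque about the axis, L is conserved: I₁ω₁ = I₂ω₂.
I₂ = I₁ω₁ / ω₂ = (10.8)(1.35) / (2.27) = 6.423 kg·m².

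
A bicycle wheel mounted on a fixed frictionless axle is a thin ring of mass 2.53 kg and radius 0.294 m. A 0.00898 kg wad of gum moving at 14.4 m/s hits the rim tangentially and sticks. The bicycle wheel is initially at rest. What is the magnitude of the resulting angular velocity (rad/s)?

The axle reaction passes through the axle and exerts no torque about it; angular momentum about the axle is conserved through the impact.
I_p = (2.53)(0.294)² = 0.2187 kg·m². Taking the sense of the wad of gum's angular momentum as positive, L_{wad} = m v R = (0.00898)(14.4)(0.294) = 0.03802 kg·m²/s.
L_i = 0 + 0.03802 = 0.03802 kg·m²/s.
After sticking, I_f = I_p + m R² = 0.2187 + (0.00898)(0.294)² = 0.2195 kg·m².
ω_f = L_i / I_f = 0.03802 / 0.2195 = 0.1732 rad/s.

|ω_f| ≈ 0.173 rad/s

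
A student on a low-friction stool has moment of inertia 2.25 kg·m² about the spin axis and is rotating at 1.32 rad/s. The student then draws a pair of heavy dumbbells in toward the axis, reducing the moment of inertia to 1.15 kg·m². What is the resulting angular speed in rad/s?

ω₂ ≈ 2.58 rad/s

With no external torque about the axis, L is conserved: I₁ω₁ = I₂ω₂.
ω₂ = I₁ω₁ / I₂ = (2.250)(1.32 rad/s) / (1.150) = 2.583 rad/s.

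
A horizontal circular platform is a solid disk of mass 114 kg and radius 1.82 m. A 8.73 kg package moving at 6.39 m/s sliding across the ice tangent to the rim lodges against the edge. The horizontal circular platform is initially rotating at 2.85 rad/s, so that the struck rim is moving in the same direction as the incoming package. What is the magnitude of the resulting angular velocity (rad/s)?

|ω_f| ≈ 2.94 rad/s

About the central axle the impulsive forces during the collision are internal, so angular momentum about that axis is conserved.
I_p = ½(114)(1.82)² = 188.8 kg·m². Taking the sense of the package's angular momentum as positive, L_{package} = m v R = (8.73)(6.39)(1.82) = 101.5 kg·m²/s.
L_i = +I_p ω_p + m v R = +(188.8)(2.85) + 101.5 = 639.6 kg·m²/s.
After sticking, I_f = I_p + m R² = 188.8 + (8.73)(1.82)² = 217.7 kg·m².
ω_f = L_i / I_f = 639.6 / 217.7 = 2.938 rad/s.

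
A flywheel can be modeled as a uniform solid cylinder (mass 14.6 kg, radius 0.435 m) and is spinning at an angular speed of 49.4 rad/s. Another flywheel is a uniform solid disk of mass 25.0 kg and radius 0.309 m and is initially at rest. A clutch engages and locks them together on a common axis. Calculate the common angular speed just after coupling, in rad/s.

|ω_f| ≈ 26.5 rad/s

The coupling torques are internal; angular momentum about the shared axis is conserved.
Moments of inertia: I_A = ½(14.6)(0.435)² = 1.381 kg·m²; I_B = ½(25.0)(0.309)² = 1.194 kg·m².
Taking A's sense as positive: L = (1.381)(49.4) = 68.24 kg·m²·rad/s.
Combined I = 1.381 + 1.194 = 2.575 kg·m².
ω_f = L / I = 68.24 / 2.575 = 26.50 rad/s.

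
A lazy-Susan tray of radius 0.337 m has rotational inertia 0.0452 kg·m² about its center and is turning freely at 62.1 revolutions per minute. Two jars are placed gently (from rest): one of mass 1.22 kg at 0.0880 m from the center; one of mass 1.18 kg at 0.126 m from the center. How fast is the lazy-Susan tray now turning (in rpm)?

The added mass arrives with no angular momentum about the center, and any external torque about the center is negligible, so the system's angular momentum is conserved.
Added inertia Σmr² = (1.22)(0.0880)² + (1.18)(0.126)² = 0.02818 kg·m²; I_f = 0.04520 + 0.02818 = 0.07338 kg·m².
ω_f = I_p ω_i / I_f = (0.04520)(62.1) / 0.07338 = 38.25 rpm.

ω_f ≈ 38.3 rpm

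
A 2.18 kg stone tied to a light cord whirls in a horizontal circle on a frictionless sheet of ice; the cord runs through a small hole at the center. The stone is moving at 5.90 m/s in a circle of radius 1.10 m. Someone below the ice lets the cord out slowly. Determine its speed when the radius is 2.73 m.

Central (radial) force ⇒ zero torque about the center ⇒ m v r is constant.
v₂ = v₁ r₁ / r₂ = (5.90)(1.10) / (2.73) = 2.377 m/s.

v₂ ≈ 2.38 m/s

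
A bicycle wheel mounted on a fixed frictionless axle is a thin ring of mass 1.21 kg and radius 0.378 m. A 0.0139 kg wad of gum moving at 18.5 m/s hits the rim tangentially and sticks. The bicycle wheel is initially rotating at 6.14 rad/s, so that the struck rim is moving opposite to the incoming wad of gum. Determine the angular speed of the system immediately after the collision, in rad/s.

|ω_f| ≈ 5.51 rad/s

The axle reaction passes through the axle and exerts no torque about it; angular momentum about the axle is conserved through the impact.
I_p = (1.21)(0.378)² = 0.1729 kg·m². Taking the sense of the wad of gum's angular momentum as positive, L_{wad} = m v R = (0.0139)(18.5)(0.378) = 0.09720 kg·m²/s.
L_i = −I_p ω_p + m v R = −(0.1729)(6.14) + 0.09720 = -0.9643 kg·m²/s.
After sticking, I_f = I_p + m R² = 0.1729 + (0.0139)(0.378)² = 0.1749 kg·m².
ω_f = L_i / I_f = -0.9643 / 0.1749 = -5.514 rad/s.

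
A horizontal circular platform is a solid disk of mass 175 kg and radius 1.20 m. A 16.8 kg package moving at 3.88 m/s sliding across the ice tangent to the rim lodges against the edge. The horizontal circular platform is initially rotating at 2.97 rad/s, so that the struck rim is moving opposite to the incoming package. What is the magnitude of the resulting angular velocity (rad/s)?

About the central axle the impulsive forces during the collision are internal, so angular momentum about that axis is conserved.
I_p = ½(175)(1.20)² = 126.0 kg·m². Taking the sense of the package's angular momentum as positive, L_{package} = m v R = (16.8)(3.88)(1.20) = 78.22 kg·m²/s.
L_i = −I_p ω_p + m v R = −(126.0)(2.97) + 78.22 = -296.0 kg·m²/s.
After sticking, I_f = I_p + m R² = 126.0 + (16.8)(1.20)² = 150.2 kg·m².
ω_f = L_i / I_f = -296.0 / 150.2 = -1.971 rad/s.

|ω_f| ≈ 1.97 rad/s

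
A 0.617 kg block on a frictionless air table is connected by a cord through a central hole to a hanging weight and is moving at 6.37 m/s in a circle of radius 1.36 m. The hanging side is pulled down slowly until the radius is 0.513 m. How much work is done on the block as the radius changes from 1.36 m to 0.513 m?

W ≈ 75.5 J

Central (radial) force ⇒ zero torque about the center ⇒ m v r is constant.
v₂ = v₁ r₁ / r₂ = (6.37)(1.36) / (0.513) = 16.89 m/s.
W = ΔKE = ½m(v₂² − v₁²) = 75.46 J.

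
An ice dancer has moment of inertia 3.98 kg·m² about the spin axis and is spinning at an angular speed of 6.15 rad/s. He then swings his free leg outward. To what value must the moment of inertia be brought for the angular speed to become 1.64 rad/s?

I₂ ≈ 14.9 kg·m²

With no external torque about the axis, L is conserved: I₁ω₁ = I₂ω₂.
I₂ = I₁ω₁ / ω₂ = (3.98)(6.15) / (1.64) = 14.93 kg·m².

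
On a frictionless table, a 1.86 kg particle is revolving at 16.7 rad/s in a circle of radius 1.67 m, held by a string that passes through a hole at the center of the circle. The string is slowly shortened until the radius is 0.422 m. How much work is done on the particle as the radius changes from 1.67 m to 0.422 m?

W ≈ 10600 J

No torque about the axis ⇒ m r₁² ω₁ = m r₂² ω₂.
ω₂ = ω₁ (r₁/r₂)² = (16.7)(1.67/0.422)² = 261.5 rad/s.
W = ΔKE = ½m(v₂² − v₁²) = 10600 J.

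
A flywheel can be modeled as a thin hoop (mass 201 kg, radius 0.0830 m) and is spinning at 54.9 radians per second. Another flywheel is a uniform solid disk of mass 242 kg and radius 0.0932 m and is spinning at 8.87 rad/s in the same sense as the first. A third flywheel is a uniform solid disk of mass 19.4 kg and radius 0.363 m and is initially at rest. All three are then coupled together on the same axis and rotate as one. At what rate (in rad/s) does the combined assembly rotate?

The coupling torques are internal; angular momentum about the shared axis is conserved.
Moments of inertia: I_A = (201)(0.0830)² = 1.385 kg·m²; I_B = ½(242)(0.0932)² = 1.051 kg·m²; I_C = ½(19.4)(0.363)² = 1.278 kg·m².
Taking A's sense as positive: L = (1.385)(54.9) + (1.051)(8.87) = 85.34 kg·m²·rad/s.
Combined I = 1.385 + 1.051 + 1.278 = 3.714 kg·m².
ω_f = L / I = 85.34 / 3.714 = 22.98 rad/s.

|ω_f| ≈ 23.0 rad/s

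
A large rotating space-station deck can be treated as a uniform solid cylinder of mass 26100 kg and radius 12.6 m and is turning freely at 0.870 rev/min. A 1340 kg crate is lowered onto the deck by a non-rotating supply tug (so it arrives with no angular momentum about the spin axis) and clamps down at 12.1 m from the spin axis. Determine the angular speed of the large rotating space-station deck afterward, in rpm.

No external torque acts about the spin axis; L_before = L_after.
I_p = ½(26100)(12.6)² = 2.072e+06 kg·m².
Added inertia Σmr² = (1340)(12.1)² = 1.962e+05 kg·m²; I_f = 2.072e+06 + 1.962e+05 = 2.268e+06 kg·m².
ω_f = I_p ω_i / I_f = (2.072e+06)(0.870) / 2.268e+06 = 0.7947 rpm.

ω_f ≈ 0.795 rpm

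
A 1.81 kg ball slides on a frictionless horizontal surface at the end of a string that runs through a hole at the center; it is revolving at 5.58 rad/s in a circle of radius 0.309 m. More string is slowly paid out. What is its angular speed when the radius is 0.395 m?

ω₂ ≈ 3.41 rad/s

The constraining force is radial, so m r² ω about the center is conserved.
ω₂ = ω₁ (r₁/r₂)² = (5.58)(0.309/0.395)² = 3.415 rad/s.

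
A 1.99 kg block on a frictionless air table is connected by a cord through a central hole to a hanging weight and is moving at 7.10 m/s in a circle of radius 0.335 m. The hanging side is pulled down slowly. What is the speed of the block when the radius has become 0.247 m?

v₂ ≈ 9.63 m/s

The only horizontal force on the mass is along the cord (radial), so it exerts no torque about the hole and angular momentum m v r is conserved.
v₂ = v₁ r₁ / r₂ = (7.10)(0.335) / (0.247) = 9.630 m/s.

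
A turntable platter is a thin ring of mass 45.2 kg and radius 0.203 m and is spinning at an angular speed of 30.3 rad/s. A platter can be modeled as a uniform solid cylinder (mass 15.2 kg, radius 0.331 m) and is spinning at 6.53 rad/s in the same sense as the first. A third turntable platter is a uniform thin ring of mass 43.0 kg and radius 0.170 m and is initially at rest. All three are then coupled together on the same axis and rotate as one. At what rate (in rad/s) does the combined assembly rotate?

No external torque acts about the common axis, so total angular momentum is conserved.
Moments of inertia: I_A = (45.2)(0.203)² = 1.863 kg·m²; I_B = ½(15.2)(0.331)² = 0.8327 kg·m²; I_C = (43.0)(0.170)² = 1.243 kg·m².
Taking A's sense as positive: L = (1.863)(30.3) + (0.8327)(6.53) = 61.88 kg·m²·rad/s.
Combined I = 1.863 + 0.8327 + 1.243 = 3.938 kg·m².
ω_f = L / I = 61.88 / 3.938 = 15.71 rad/s.

|ω_f| ≈ 15.7 rad/s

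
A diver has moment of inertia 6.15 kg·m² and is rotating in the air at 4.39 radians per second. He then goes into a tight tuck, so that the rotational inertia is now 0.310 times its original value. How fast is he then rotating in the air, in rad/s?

ω₂ ≈ 14.2 rad/s

With no external torque about the axis, L is conserved: I₁ω₁ = I₂ω₂.
I₂ = 0.310 × 6.15 = 1.907 kg·m².
ω₂ = I₁ω₁ / I₂ = (6.150)(4.39 rad/s) / (1.907) = 14.16 rad/s.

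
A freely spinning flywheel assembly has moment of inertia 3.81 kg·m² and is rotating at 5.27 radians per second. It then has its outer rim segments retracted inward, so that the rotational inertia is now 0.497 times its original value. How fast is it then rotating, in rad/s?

With no external torque about the axis, L is conserved: I₁ω₁ = I₂ω₂.
I₂ = 0.497 × 3.81 = 1.894 kg·m².
ω₂ = I₁ω₁ / I₂ = (3.810)(5.27 rad/s) / (1.894) = 10.60 rad/s.

ω₂ ≈ 10.6 rad/s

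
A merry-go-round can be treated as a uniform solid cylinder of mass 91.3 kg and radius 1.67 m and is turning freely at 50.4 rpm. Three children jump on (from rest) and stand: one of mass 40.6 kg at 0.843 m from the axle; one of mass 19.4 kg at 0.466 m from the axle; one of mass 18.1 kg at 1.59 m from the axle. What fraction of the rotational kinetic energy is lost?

The added mass arrives with no angular momentum about the axle, and any external torque about the axle is negligible, so the system's angular momentum is conserved.
I_p = ½(91.3)(1.67)² = 127.3 kg·m².
Added inertia Σmr² = (40.6)(0.843)² + (19.4)(0.466)² + (18.1)(1.59)² = 78.82 kg·m²; I_f = 127.3 + 78.82 = 206.1 kg·m².
ω_f = I_p ω_i / I_f = (127.3)(50.4) / 206.1 = 31.13 rpm.
KE_i = ½(127.3)(5.278 rad/s)² = 1773 J; KE_f = ½(206.1)(3.260)² = 1095 J.
Fraction lost = 0.3824.

fraction ≈ 0.382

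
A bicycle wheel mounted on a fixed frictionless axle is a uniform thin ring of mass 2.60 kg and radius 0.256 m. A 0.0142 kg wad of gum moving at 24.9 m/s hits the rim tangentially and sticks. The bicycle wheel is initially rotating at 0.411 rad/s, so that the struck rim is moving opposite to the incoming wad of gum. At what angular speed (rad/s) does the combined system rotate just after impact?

|ω_f| ≈ 0.120 rad/s

About the axle the impulsive forces during the collision are internal, so angular momentum about that axis is conserved.
I_p = (2.60)(0.256)² = 0.1704 kg·m². Taking the sense of the wad of gum's angular momentum as positive, L_{wad} = m v R = (0.0142)(24.9)(0.256) = 0.09052 kg·m²/s.
L_i = −I_p ω_p + m v R = −(0.1704)(0.411) + 0.09052 = 0.02048 kg·m²/s.
After sticking, I_f = I_p + m R² = 0.1704 + (0.0142)(0.256)² = 0.1713 kg·m².
ω_f = L_i / I_f = 0.02048 / 0.1713 = 0.1196 rad/s.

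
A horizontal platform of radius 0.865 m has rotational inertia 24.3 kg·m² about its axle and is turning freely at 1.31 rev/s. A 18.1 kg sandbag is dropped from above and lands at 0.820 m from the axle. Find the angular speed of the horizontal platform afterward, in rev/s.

The added mass arrives with no angular momentum about the axle, and any external torque about the axle is negligible, so the system's angular momentum is conserved.
Added inertia Σmr² = (18.1)(0.820)² = 12.17 kg·m²; I_f = 24.30 + 12.17 = 36.47 kg·m².
ω_f = I_p ω_i / I_f = (24.30)(1.31) / 36.47 = 0.8728 rev/s.

ω_f ≈ 0.873 rev/s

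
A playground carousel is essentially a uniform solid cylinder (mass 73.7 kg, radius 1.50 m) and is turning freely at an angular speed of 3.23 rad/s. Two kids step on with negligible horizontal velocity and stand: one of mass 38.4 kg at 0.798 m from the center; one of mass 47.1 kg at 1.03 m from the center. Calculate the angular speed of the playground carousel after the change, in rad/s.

No external torque acts about the center; L_before = L_after.
I_p = ½(73.7)(1.50)² = 82.91 kg·m².
Added inertia Σmr² = (38.4)(0.798)² + (47.1)(1.03)² = 74.42 kg·m²; I_f = 82.91 + 74.42 = 157.3 kg·m².
ω_f = I_p ω_i / I_f = (82.91)(3.23) / 157.3 = 1.702 rad/s.

ω_f ≈ 1.70 rad/s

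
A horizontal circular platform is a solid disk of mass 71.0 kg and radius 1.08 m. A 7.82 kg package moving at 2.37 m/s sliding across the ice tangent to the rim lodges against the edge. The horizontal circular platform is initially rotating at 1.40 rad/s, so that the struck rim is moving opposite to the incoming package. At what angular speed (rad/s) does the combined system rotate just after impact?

About the central axle the impulsive forces during the collision are internal, so angular momentum about that axis is conserved.
I_p = ½(71.0)(1.08)² = 41.41 kg·m². Taking the sense of the package's angular momentum as positive, L_{package} = m v R = (7.82)(2.37)(1.08) = 20.02 kg·m²/s.
L_i = −I_p ω_p + m v R = −(41.41)(1.40) + 20.02 = -37.95 kg·m²/s.
After sticking, I_f = I_p + m R² = 41.41 + (7.82)(1.08)² = 50.53 kg·m².
ω_f = L_i / I_f = -37.95 / 50.53 = -0.7511 rad/s.

|ω_f| ≈ 0.751 rad/s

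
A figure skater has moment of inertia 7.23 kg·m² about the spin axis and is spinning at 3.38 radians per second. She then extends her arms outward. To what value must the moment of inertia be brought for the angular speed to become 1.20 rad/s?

I₂ ≈ 20.4 kg·m²

Angular momentum about the spin axis is conserved since the torque about it is zero.
I₂ = I₁ω₁ / ω₂ = (7.23)(3.38) / (1.20) = 20.36 kg·m².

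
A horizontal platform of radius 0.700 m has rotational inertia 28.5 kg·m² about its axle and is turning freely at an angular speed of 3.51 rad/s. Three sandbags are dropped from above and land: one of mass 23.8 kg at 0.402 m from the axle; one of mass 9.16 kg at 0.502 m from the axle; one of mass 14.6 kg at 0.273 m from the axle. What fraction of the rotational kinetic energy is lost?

fraction ≈ 0.203

The added mass arrives with no angular momentum about the axle, and any external torque about the axle is negligible, so the system's angular momentum is conserved.
Added inertia Σmr² = (23.8)(0.402)² + (9.16)(0.502)² + (14.6)(0.273)² = 7.243 kg·m²; I_f = 28.50 + 7.243 = 35.74 kg·m².
ω_f = I_p ω_i / I_f = (28.50)(3.51) / 35.74 = 2.799 rad/s.
KE_i = ½(28.50)(3.510 rad/s)² = 175.6 J; KE_f = ½(35.74)(2.799)² = 140.0 J.
Fraction lost = 0.2026.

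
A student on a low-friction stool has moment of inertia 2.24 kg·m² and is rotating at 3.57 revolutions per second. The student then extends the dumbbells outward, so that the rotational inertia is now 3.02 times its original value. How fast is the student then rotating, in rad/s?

No external torque acts about the spin axis, so angular momentum is conserved.
I₂ = 3.02 × 2.24 = 6.765 kg·m².
ω₂ = I₁ω₁ / I₂ = (2.240)(3.57 rev/s) / (6.765) = 1.182 rev/s = 7.427 rad/s.

ω₂ ≈ 7.43 rad/s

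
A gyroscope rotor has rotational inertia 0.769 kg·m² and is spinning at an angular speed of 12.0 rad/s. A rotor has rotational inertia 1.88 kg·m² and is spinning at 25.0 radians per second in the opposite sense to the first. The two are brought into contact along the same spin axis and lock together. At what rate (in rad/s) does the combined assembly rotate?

|ω_f| ≈ 14.3 rad/s

The coupling torques are internal; angular momentum about the shared axis is conserved.
Taking A's sense as positive: L = (0.7690)(12.0) − (1.880)(25.0) = -37.77 kg·m²·rad/s.
Combined I = 0.7690 + 1.880 = 2.649 kg·m².
ω_f = L / I = -37.77 / 2.649 = -14.26 rad/s.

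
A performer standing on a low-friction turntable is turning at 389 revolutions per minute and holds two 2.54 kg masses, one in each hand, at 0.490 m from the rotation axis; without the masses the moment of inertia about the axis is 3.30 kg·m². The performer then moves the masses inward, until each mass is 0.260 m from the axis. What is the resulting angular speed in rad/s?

ω₂ ≈ 50.5 rad/s

Angular momentum about the spin axis is conserved since the torque about it is zero.
I₁ = 3.30 + 2(2.54)(0.490)² = 4.520 kg·m²; I₂ = 3.30 + 2(2.54)(0.260)² = 3.643 kg·m².
ω₂ = I₁ω₁ / I₂ = (4.520)(389 rpm) / (3.643) = 482.6 rpm = 50.53 rad/s.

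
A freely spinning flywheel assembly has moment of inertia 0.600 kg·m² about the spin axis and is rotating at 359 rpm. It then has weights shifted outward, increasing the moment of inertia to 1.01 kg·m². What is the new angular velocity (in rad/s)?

Angular momentum about the spin axis is conserved since the torque about it is zero.
ω₂ = I₁ω₁ / I₂ = (0.6000)(359 rpm) / (1.010) = 213.3 rpm = 22.33 rad/s.

ω₂ ≈ 22.3 rad/s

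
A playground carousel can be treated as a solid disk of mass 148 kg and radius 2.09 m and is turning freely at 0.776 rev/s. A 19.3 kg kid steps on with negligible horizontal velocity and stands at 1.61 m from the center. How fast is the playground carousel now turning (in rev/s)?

The added mass arrives with no angular momentum about the center, and any external torque about the center is negligible, so the system's angular momentum is conserved.
I_p = ½(148)(2.09)² = 323.2 kg·m².
Added inertia Σmr² = (19.3)(1.61)² = 50.03 kg·m²; I_f = 323.2 + 50.03 = 373.3 kg·m².
ω_f = I_p ω_i / I_f = (323.2)(0.776) / 373.3 = 0.6720 rev/s.

ω_f ≈ 0.672 rev/s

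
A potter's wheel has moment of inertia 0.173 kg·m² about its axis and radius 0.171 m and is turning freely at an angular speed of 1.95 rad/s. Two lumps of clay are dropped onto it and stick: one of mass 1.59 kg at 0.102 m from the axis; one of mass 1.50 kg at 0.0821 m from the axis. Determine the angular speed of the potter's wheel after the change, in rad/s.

No external torque acts about the axis; L_before = L_after.
Added inertia Σmr² = (1.59)(0.102)² + (1.50)(0.0821)² = 0.02665 kg·m²; I_f = 0.1730 + 0.02665 = 0.1997 kg·m².
ω_f = I_p ω_i / I_f = (0.1730)(1.95) / 0.1997 = 1.690 rad/s.

ω_f ≈ 1.69 rad/s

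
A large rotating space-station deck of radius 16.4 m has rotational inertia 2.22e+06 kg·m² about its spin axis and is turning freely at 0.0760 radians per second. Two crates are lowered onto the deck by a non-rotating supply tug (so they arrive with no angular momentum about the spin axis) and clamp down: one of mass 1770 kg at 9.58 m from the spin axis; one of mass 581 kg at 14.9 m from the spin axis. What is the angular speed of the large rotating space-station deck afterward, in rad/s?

The added mass arrives with no angular momentum about the spin axis, and any external torque about the spin axis is negligible, so the system's angular momentum is conserved.
Added inertia Σmr² = (1770)(9.58)² + (581)(14.9)² = 2.914e+05 kg·m²; I_f = 2.220e+06 + 2.914e+05 = 2.511e+06 kg·m².
ω_f = I_p ω_i / I_f = (2.220e+06)(0.0760) / 2.511e+06 = 0.06718 rad/s.

ω_f ≈ 0.0672 rad/s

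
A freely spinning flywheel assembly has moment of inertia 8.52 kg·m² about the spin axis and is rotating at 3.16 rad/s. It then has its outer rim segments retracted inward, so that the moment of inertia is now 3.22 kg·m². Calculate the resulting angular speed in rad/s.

With no external torque about the axis, L is conserved: I₁ω₁ = I₂ω₂.
ω₂ = I₁ω₁ / I₂ = (8.520)(3.16 rad/s) / (3.220) = 8.361 rad/s.

ω₂ ≈ 8.36 rad/s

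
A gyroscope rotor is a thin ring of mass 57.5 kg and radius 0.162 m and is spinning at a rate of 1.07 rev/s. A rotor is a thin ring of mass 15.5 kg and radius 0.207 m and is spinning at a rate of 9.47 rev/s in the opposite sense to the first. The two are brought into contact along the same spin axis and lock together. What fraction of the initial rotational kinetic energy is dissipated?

fraction ≈ 0.836

No external torque acts about the common axis, so total angular momentum is conserved.
Moments of inertia: I_A = (57.5)(0.162)² = 1.509 kg·m²; I_B = (15.5)(0.207)² = 0.6642 kg·m².
Taking A's sense as positive: L = (1.509)(1.07) − (0.6642)(9.47) = -4.675 kg·m²·rev/s.
Combined I = 1.509 + 0.6642 = 2.173 kg·m².
ω_f = L / I = -4.675 / 2.173 = -2.151 rev/s.
KE_i = ½ΣIω² = 1210 J; KE_f = ½(2.173)(13.52)² = 198.5 J.
Fraction dissipated = (KE_i − KE_f)/KE_i = 0.8359.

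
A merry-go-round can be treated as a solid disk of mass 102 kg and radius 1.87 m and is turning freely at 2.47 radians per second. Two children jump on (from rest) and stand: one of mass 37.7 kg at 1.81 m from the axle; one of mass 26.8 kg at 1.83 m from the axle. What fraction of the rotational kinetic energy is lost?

fraction ≈ 0.545

The added mass arrives with no angular momentum about the axle, and any external torque about the axle is negligible, so the system's angular momentum is conserved.
I_p = ½(102)(1.87)² = 178.3 kg·m².
Added inertia Σmr² = (37.7)(1.81)² + (26.8)(1.83)² = 213.3 kg·m²; I_f = 178.3 + 213.3 = 391.6 kg·m².
ω_f = I_p ω_i / I_f = (178.3)(2.47) / 391.6 = 1.125 rad/s.
KE_i = ½(178.3)(2.470 rad/s)² = 544.0 J; KE_f = ½(391.6)(1.125)² = 247.8 J.
Fraction lost = 0.5446.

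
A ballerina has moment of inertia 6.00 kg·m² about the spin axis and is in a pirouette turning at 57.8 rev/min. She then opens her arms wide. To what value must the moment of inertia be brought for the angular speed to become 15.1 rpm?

With no external torque about the axis, L is conserved: I₁ω₁ = I₂ω₂.
I₂ = I₁ω₁ / ω₂ = (6.00)(57.8) / (15.1) = 22.97 kg·m².

I₂ ≈ 23.0 kg·m²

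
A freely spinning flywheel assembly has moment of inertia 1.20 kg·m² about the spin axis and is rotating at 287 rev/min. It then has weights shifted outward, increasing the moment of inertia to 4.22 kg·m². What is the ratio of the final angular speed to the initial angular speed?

No external torque acts about the spin axis, so angular momentum is conserved.
ω₂/ω₁ = I₁/I₂ = 1.200 / 4.220 = 0.2844.

ω₂/ω₁ ≈ 0.284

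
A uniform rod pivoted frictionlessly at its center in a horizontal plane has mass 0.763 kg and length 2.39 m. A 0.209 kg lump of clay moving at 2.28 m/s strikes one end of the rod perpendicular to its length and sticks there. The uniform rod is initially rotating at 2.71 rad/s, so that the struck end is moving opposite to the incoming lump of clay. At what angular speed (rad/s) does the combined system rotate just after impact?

About the pivot the impulsive forces during the collision are internal, so angular momentum about that axis is conserved.
I_p = (1/12)(0.763)(2.39)² = 0.3632 kg·m². Taking the sense of the lump of clay's angular momentum as positive, L_{lump} = m v R = (0.209)(2.28)(2.39/2) = 0.5694 kg·m²/s.
L_i = −I_p ω_p + m v R = −(0.3632)(2.71) + 0.5694 = -0.4148 kg·m²/s.
After sticking, I_f = I_p + m R² = 0.3632 + (0.209)(2.39/2)² = 0.6617 kg·m².
ω_f = L_i / I_f = -0.4148 / 0.6617 = -0.6269 rad/s.

|ω_f| ≈ 0.627 rad/s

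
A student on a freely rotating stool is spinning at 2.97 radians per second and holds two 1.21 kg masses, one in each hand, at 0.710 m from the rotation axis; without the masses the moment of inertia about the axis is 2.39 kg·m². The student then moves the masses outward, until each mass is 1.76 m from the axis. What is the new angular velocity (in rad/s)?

With no external torque about the axis, L is conserved: I₁ω₁ = I₂ω₂.
I₁ = 2.39 + 2(1.21)(0.710)² = 3.610 kg·m²; I₂ = 2.39 + 2(1.21)(1.76)² = 9.886 kg·m².
ω₂ = I₁ω₁ / I₂ = (3.610)(2.97 rad/s) / (9.886) = 1.084 rad/s.

ω₂ ≈ 1.08 rad/s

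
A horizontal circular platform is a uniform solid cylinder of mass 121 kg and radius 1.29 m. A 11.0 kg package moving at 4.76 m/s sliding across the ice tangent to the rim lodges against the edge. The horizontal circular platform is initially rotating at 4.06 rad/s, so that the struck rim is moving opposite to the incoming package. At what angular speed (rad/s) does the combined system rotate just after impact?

The axle reaction passes through the central axle and exerts no torque about it; angular momentum about the central axle is conserved through the impact.
I_p = ½(121)(1.29)² = 100.7 kg·m². Taking the sense of the package's angular momentum as positive, L_{package} = m v R = (11.0)(4.76)(1.29) = 67.54 kg·m²/s.
L_i = −I_p ω_p + m v R = −(100.7)(4.06) + 67.54 = -341.2 kg·m²/s.
After sticking, I_f = I_p + m R² = 100.7 + (11.0)(1.29)² = 119.0 kg·m².
ω_f = L_i / I_f = -341.2 / 119.0 = -2.868 rad/s.

|ω_f| ≈ 2.87 rad/s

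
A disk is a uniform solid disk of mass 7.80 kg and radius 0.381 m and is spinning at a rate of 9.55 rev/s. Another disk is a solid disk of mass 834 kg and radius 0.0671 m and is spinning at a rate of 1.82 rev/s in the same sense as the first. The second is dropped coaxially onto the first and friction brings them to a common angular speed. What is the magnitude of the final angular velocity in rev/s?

The coupling torques are internal; angular momentum about the shared axis is conserved.
Moments of inertia: I_A = ½(7.80)(0.381)² = 0.5661 kg·m²; I_B = ½(834)(0.0671)² = 1.878 kg·m².
Taking A's sense as positive: L = (0.5661)(9.55) + (1.878)(1.82) = 8.824 kg·m²·rev/s.
Combined I = 0.5661 + 1.878 = 2.444 kg·m².
ω_f = L / I = 8.824 / 2.444 = 3.611 rev/s.

|ω_f| ≈ 3.61 rev/s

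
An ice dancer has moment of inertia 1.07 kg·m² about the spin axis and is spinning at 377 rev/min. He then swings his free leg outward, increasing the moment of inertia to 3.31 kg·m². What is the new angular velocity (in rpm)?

Angular momentum about the spin axis is conserved since the torque about it is zero.
ω₂ = I₁ω₁ / I₂ = (1.070)(377 rpm) / (3.310) = 121.9 rpm.

ω₂ ≈ 122 rpm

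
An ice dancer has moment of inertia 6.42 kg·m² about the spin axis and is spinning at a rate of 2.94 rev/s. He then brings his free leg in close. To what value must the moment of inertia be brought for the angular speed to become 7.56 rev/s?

No external torque acts about the spin axis, so angular momentum is conserved.
I₂ = I₁ω₁ / ω₂ = (6.42)(2.94) / (7.56) = 2.497 kg·m².

I₂ ≈ 2.50 kg·m²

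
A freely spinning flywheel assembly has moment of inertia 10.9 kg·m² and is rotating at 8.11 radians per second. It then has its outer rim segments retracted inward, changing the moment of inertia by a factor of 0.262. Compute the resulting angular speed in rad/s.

ω₂ ≈ 31.0 rad/s

No external torque acts about the spin axis, so angular momentum is conserved.
I₂ = 0.262 × 10.9 = 2.856 kg·m².
ω₂ = I₁ω₁ / I₂ = (10.90)(8.11 rad/s) / (2.856) = 30.95 rad/s.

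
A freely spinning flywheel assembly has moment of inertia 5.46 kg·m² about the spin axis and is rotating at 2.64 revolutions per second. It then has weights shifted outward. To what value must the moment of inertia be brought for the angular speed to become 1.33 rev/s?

I₂ ≈ 10.8 kg·m²

Angular momentum about the spin axis is conserved since the torque about it is zero.
I₂ = I₁ω₁ / ω₂ = (5.46)(2.64) / (1.33) = 10.84 kg·m².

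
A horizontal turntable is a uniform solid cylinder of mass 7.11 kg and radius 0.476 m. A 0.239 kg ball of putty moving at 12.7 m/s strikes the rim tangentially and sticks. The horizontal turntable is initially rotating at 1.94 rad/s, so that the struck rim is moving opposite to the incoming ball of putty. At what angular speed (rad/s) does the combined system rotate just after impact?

About the axle the impulsive forces during the collision are internal, so angular momentum about that axis is conserved.
I_p = ½(7.11)(0.476)² = 0.8055 kg·m². Taking the sense of the ball of putty's angular momentum as positive, L_{ball} = m v R = (0.239)(12.7)(0.476) = 1.445 kg·m²/s.
L_i = −I_p ω_p + m v R = −(0.8055)(1.94) + 1.445 = -0.1178 kg·m²/s.
After sticking, I_f = I_p + m R² = 0.8055 + (0.239)(0.476)² = 0.8596 kg·m².
ω_f = L_i / I_f = -0.1178 / 0.8596 = -0.1371 rad/s.

|ω_f| ≈ 0.137 rad/s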